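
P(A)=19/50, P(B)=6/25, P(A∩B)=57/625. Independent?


P(A)×P(B) = 57/625
P(A∩B) = 57/625
Equal ✓ → Independent

Yes, independent


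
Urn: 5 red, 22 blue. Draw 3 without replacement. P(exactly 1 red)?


Hypergeometric: C(5,1)×C(22,2)/C(27,3)
= 5×231/2925 = 77/195

P(X=1) = 77/195 ≈ 39.49%


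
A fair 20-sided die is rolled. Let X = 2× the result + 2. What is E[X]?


E[die] = (1+20)/2 = 21/2
E[X] = 2×21/2 + 2 = 23

E[X] = 23


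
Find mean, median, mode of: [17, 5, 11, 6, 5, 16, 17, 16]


Sorted: [5, 5, 6, 11, 16, 16, 17, 17]
Mean = 93/8
Median = 27/2
Freq: {17: 2, 5: 2, 11: 1, 6: 1, 16: 2}
Mode: [5, 16, 17]

Mean=93/8, Median=27/2, Mode=[5, 16, 17]


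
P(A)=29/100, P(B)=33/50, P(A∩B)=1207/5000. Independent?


P(A)×P(B) = 957/5000
P(A∩B) = 1207/5000
Not equal → NOT independent

No, not independent


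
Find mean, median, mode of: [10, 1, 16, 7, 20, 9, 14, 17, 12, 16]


Sorted: [1, 7, 9, 10, 12, 14, 16, 16, 17, 20]
Mean = 122/10 = 61/5
Median = 13
Freq: {10: 1, 1: 1, 16: 2, 7: 1, 20: 1, 9: 1, 14: 1, 17: 1, 12: 1}
Mode: [16]

Mean=61/5, Median=13, Mode=16


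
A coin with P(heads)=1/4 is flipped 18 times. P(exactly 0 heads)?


Binomial: P(X=0) = C(18,0)×p^0×(1-p)^18
= 1 × 1 × 387420489/68719476736 = 387420489/68719476736

P(X=0) = 387420489/68719476736 ≈ 0.56%


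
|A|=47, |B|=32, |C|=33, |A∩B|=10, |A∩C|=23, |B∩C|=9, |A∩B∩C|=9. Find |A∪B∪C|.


|A∪B∪C| = 47+32+33-10-23-9+9 = 79

|A∪B∪C| = 79


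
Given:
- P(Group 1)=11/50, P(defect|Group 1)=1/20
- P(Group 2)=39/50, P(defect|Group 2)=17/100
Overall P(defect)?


P(B) = Σ P(B|Aᵢ)×P(Aᵢ)
  1/20×11/50 = 11/1000
  17/100×39/50 = 663/5000
Sum = 359/2500

P(defect) = 359/2500 ≈ 14.36%


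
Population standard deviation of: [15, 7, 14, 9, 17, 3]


Mean = 65/6
  (15-65/6)²=625/36
  (7-65/6)²=529/36
  (14-65/6)²=361/36
  (9-65/6)²=121/36
  (17-65/6)²=1369/36
  (3-65/6)²=2209/36
Σ(x-μ)² = 869/6
σ² = (869/6)/6 = 869/36

σ = √(869/36) ≈ 4.9131


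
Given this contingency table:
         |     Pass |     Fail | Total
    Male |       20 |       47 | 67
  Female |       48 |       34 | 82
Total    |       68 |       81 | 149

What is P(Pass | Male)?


P(Pass | Male) = 20/(20+47) = 20/67

P(Pass|Male) = 20/67 ≈ 29.85%


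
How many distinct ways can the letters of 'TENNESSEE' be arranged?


Letters: 9, freq: {'T': 1, 'E': 4, 'N': 2, 'S': 2}
9!/(1!×4!×2!×2!) = 362880/96 = 3780

3780


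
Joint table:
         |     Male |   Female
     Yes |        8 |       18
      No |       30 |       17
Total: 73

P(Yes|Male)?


P(Yes|Male) = 8/(8+30) = 8/38 = 4/19

P = 4/19 ≈ 21.05%


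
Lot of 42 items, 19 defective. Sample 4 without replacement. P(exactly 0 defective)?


Hypergeometric: C(19,0)×C(23,4)/C(42,4)
= 1×8855/111930 = 253/3198

P(X=0) = 253/3198 ≈ 7.91%


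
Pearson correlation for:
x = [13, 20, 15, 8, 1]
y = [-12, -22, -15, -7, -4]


n=5, Σx=57, Σy=-60, Σxy=-881, Σx²=859, Σy²=918
r = (5×(-881) - 57×(-60))/√((5×859 - 57²)(5×918 - (-60)²))
= -985/√(1046×990) = -985/√1035540 ≈ -985/1017.6149 ≈ -0.9679

r ≈ -0.9679


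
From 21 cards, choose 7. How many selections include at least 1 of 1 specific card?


Complement: C(21,7) - C(20,7) = 116280 - 77520 = 38760

38760


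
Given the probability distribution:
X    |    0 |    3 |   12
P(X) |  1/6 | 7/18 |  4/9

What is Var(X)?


E[X] = 13/2
E[X²] = 135/2
Var(X) = E[X²] - (E[X])² = 135/2 - 169/4 = 101/4

Var(X) = 101/4 ≈ 25.2500


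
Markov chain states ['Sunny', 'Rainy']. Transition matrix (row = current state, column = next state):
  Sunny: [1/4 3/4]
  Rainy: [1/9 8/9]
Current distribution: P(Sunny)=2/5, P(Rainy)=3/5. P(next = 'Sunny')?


P(next=Sunny) = Σᵢ P(now=i)×P(i→Sunny)
= 2/5×1/4 + 3/5×1/9
= 1/10 + 1/15 = 1/6

P = 1/6 ≈ 0.1667


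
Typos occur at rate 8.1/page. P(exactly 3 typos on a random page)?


Poisson(λ=8.1): P(X=3) = e^(-λ)×λ^k/k!
= e^(-8.1) × 8.1^3 / 3!
≈ 0.0003035391381 × 531.441 / 6 ≈ 0.026886

P(X=3) ≈ 0.026886 ≈ 2.69%


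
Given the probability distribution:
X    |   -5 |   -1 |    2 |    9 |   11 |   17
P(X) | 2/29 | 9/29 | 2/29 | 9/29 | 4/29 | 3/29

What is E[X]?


E[X] = Σ x·P(X=x)
= (-5)×(2/29) + (-1)×(9/29) + (2)×(2/29) + (9)×(9/29) + (11)×(4/29) + (17)×(3/29)
= 161/29

E[X] = 161/29


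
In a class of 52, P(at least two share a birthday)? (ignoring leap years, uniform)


P(all different) = Π(365-i)/365 for i=0..51
= 0.021995
P(match) = 1 - 0.021995 = 0.978005

P ≈ 0.9780 ≈ 97.80%


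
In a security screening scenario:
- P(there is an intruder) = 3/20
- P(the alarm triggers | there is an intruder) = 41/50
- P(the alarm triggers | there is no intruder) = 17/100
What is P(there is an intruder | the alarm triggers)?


Using Bayes' theorem:
P(A|B) = P(B|A)·P(A) / P(B)

P(the alarm triggers) = 41/50 × 3/20 + 17/100 × 17/20
= 123/1000 + 289/2000 = 107/400

P(there is an intruder|the alarm triggers) = (123/1000) / (107/400) = 246/535

P(there is an intruder|the alarm triggers) = 246/535 ≈ 45.98%


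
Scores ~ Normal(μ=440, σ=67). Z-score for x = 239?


z = (x - μ)/σ = (239 - 440)/67 = -3.0

z = -3.0


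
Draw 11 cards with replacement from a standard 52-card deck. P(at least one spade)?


P(not a spade) = 39/52 = 3/4
P(none in 11 draws) = (3/4)^11 = 177147/4194304
P(≥1 spade) = 1 - 177147/4194304 = 4017157/4194304

P = 4017157/4194304 ≈ 95.78%


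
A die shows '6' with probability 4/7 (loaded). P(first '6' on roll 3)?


Geometric: P(X=3) = (1-p)^(k-1)×p = (3/7)^2×4/7 = 36/343

P(X=3) = 36/343 ≈ 10.50%


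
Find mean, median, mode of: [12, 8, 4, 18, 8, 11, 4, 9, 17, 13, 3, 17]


Sorted: [3, 4, 4, 8, 8, 9, 11, 12, 13, 17, 17, 18]
Mean = 124/12 = 31/3
Median = 10
Freq: {12: 1, 8: 2, 4: 2, 18: 1, 11: 1, 9: 1, 17: 2, 13: 1, 3: 1}
Mode: [4, 8, 17]

Mean=31/3, Median=10, Mode=[4, 8, 17]


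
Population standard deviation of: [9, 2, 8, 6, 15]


Mean = 40/5 = 8
  (9-8)²=1
  (2-8)²=36
  (8-8)²=0
  (6-8)²=4
  (15-8)²=49
Σ(x-μ)² = 90
σ² = 90/5 = 18

σ = √(18) ≈ 4.2426


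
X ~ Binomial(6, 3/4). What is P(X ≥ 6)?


P(X ≥ 6) = Σ P(X=i) for i=6..6
P(X=6) = 729/4096
Sum = 729/4096

P(X ≥ 6) = 729/4096 ≈ 17.80%


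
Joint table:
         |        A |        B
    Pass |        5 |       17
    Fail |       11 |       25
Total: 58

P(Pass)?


P(Pass) = (5+17)/58 = 22/58 = 11/29

P(Pass) = 11/29 ≈ 37.93%


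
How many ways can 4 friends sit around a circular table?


Circular arrangements of 4 distinct objects: fix one position to break rotational symmetry.
(n-1)! = 3! = 6

6


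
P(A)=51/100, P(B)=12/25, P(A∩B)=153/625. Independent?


P(A)×P(B) = 153/625
P(A∩B) = 153/625
Equal ✓ → Independent

Yes, independent


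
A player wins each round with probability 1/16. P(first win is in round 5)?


Geometric: P(X=5) = (1-p)^(k-1)×p = (15/16)^4×1/16 = 50625/1048576

P(X=5) = 50625/1048576 ≈ 4.83%


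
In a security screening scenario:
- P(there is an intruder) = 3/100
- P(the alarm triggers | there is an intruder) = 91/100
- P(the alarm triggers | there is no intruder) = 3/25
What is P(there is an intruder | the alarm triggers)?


Using Bayes' theorem:
P(A|B) = P(B|A)·P(A) / P(B)

P(the alarm triggers) = 91/100 × 3/100 + 3/25 × 97/100
= 273/10000 + 291/2500 = 1437/10000

P(there is an intruder|the alarm triggers) = (273/10000) / (1437/10000) = 91/479

P(there is an intruder|the alarm triggers) = 91/479 ≈ 19.00%


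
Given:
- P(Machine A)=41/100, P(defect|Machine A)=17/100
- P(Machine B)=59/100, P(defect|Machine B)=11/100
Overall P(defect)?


P(B) = Σ P(B|Aᵢ)×P(Aᵢ)
  17/100×41/100 = 697/10000
  11/100×59/100 = 649/10000
Sum = 673/5000

P(defect) = 673/5000 ≈ 13.46%


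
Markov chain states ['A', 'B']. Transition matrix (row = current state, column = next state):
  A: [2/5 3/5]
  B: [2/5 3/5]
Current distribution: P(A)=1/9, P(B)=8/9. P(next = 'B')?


P(next=B) = Σᵢ P(now=i)×P(i→B)
= 1/9×3/5 + 8/9×3/5
= 1/15 + 8/15 = 3/5

P = 3/5 ≈ 0.6000


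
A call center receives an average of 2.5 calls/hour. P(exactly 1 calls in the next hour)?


Poisson(λ=2.5): P(X=1) = e^(-λ)×λ^k/k!
= e^(-2.5) × 2.5^1 / 1!
≈ 0.08208499862 × 2.5 / 1 ≈ 0.205212

P(X=1) ≈ 0.205212 ≈ 20.52%


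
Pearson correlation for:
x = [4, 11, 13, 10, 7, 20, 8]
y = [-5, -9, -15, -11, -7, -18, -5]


n=7, Σx=73, Σy=-70, Σxy=-873, Σx²=919, Σy²=850
r = (7×(-873) - 73×(-70))/√((7×919 - 73²)(7×850 - (-70)²))
= -1001/√(1104×1050) = -1001/√1159200 ≈ -1001/1076.6615 ≈ -0.9297

r ≈ -0.9297


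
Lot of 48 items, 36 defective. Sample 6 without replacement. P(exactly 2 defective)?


Hypergeometric: C(36,2)×C(12,4)/C(48,6)
= 630×495/12271512 = 4725/185932

P(X=2) = 4725/185932 ≈ 2.54%


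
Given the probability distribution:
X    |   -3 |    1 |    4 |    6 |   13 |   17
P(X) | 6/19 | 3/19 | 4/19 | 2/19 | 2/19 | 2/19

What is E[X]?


E[X] = Σ x·P(X=x)
= (-3)×(6/19) + (1)×(3/19) + (4)×(4/19) + (6)×(2/19) + (13)×(2/19) + (17)×(2/19)
= 73/19

E[X] = 73/19


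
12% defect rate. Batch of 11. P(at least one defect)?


P(all good) = (22/25)^11 = 584318301411328/2384185791015625
P(≥1 defect) = 1799867489604297/2384185791015625

P = 1799867489604297/2384185791015625 ≈ 75.49%


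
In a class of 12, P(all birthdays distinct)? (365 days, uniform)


P(all different) = Π(365-i)/365 for i=0..11
= (365/365)×(364/365)×...×(354/365)
= 0.832975

P ≈ 0.8330 ≈ 83.30%


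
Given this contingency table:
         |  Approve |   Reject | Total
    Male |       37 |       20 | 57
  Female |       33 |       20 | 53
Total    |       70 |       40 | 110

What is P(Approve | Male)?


P(Approve | Male) = 37/(37+20) = 37/57

P(Approve|Male) = 37/57 ≈ 64.91%


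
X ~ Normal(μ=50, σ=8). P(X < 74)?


z = (74-50)/8 = 3.0
P(Z < 3.0) = 0.9987

P(X < 74) ≈ 0.9987


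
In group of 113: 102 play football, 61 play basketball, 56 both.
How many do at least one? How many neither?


|A∪B| = 102+61-56 = 107
Neither = 113-107 = 6

At least one: 107; Neither: 6


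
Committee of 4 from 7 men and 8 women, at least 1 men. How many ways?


Count by #men:
  1M,3W: C(7,1)×C(8,3)=392
  2M,2W: C(7,2)×C(8,2)=588
  3M,1W: C(7,3)×C(8,1)=280
  4M,0W: C(7,4)×C(8,0)=35
Total = 1295

1295


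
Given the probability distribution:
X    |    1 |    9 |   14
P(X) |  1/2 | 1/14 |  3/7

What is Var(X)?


E[X] = 50/7
E[X²] = 632/7
Var(X) = E[X²] - (E[X])² = 632/7 - 2500/49 = 1924/49

Var(X) = 1924/49 ≈ 39.2653


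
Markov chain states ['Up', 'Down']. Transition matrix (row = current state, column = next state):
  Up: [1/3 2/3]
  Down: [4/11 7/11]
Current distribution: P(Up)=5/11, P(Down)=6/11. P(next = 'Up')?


P(next=Up) = Σᵢ P(now=i)×P(i→Up)
= 5/11×1/3 + 6/11×4/11
= 5/33 + 24/121 = 127/363

P = 127/363 ≈ 0.3499


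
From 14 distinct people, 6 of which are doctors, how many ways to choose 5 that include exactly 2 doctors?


Choose 2 of the 6 doctors and 3 of the other 8 people:
C(6,2)×C(8,3) = 15×56 = 840

840


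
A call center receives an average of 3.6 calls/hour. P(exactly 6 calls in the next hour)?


Poisson(λ=3.6): P(X=6) = e^(-λ)×λ^k/k!
= e^(-3.6) × 3.6^6 / 6!
≈ 0.02732372245 × 2176.782336 / 720 ≈ 0.082608

P(X=6) ≈ 0.082608 ≈ 8.26%


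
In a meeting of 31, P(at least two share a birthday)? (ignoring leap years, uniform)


P(all different) = Π(365-i)/365 for i=0..30
= 0.269545
P(match) = 1 - 0.269545 = 0.730455

P ≈ 0.7305 ≈ 73.05%


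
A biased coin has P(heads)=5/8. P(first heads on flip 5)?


Geometric: P(X=5) = (1-p)^(k-1)×p = (3/8)^4×5/8 = 405/32768

P(X=5) = 405/32768 ≈ 1.24%


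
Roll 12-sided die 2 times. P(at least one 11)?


P(no 11)^2 = (11/12)^2 = 121/144
P(≥1) = 1 - 121/144 = 23/144

P = 23/144 ≈ 15.97%


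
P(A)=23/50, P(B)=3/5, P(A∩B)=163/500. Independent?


P(A)×P(B) = 69/250
P(A∩B) = 163/500
Not equal → NOT independent

No, not independent


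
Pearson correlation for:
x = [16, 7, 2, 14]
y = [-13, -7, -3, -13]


n=4, Σx=39, Σy=-36, Σxy=-445, Σx²=505, Σy²=396
r = (4×(-445) - 39×(-36))/√((4×505 - 39²)(4×396 - (-36)²))
= -376/√(499×288) = -376/√143712 ≈ -376/379.0937 ≈ -0.9918

r ≈ -0.9918


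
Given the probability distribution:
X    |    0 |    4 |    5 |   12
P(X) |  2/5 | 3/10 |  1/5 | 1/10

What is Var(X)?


E[X] = 17/5
E[X²] = 121/5
Var(X) = E[X²] - (E[X])² = 121/5 - 289/25 = 316/25

Var(X) = 316/25 ≈ 12.6400


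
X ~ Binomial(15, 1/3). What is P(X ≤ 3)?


P(X ≤ 3) = Σ P(X=i) for i=0..3
P(X=0) = 32768/14348907
P(X=1) = 81920/4782969
P(X=2) = 286720/4782969
P(X=3) = 1863680/14348907
Sum = 3002368/14348907

P(X ≤ 3) = 3002368/14348907 ≈ 20.92%


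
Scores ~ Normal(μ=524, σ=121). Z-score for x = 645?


z = (x - μ)/σ = (645 - 524)/121 = 1.0

z = 1.0


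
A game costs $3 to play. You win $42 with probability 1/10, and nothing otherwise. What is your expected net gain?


E[gain] = (42-3)×1/10 + (-3)×9/10
= 39/10 - 27/10 = 6/5

Expected net gain = $6/5 ≈ $1.20


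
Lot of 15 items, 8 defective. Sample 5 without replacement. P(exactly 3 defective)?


Hypergeometric: C(8,3)×C(7,2)/C(15,5)
= 56×21/3003 = 56/143

P(X=3) = 56/143 ≈ 39.16%


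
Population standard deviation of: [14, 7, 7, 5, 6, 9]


Mean = 48/6 = 8
  (14-8)²=36
  (7-8)²=1
  (7-8)²=1
  (5-8)²=9
  (6-8)²=4
  (9-8)²=1
Σ(x-μ)² = 52
σ² = 52/6 = 26/3

σ = √(26/3) ≈ 2.9439


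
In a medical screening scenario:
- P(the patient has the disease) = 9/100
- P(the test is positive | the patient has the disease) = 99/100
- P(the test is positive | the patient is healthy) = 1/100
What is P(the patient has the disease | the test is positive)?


Using Bayes' theorem:
P(A|B) = P(B|A)·P(A) / P(B)

P(the test is positive) = 99/100 × 9/100 + 1/100 × 91/100
= 891/10000 + 91/10000 = 491/5000

P(the patient has the disease|the test is positive) = (891/10000) / (491/5000) = 891/982

P(the patient has the disease|the test is positive) = 891/982 ≈ 90.73%


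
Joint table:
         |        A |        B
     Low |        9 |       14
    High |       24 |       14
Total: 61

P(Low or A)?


P(Low∨A) = P(Low) + P(A) - P(Low∧A)
= (23 + 33 - 9)/61 = 47/61

P = 47/61 ≈ 77.05%


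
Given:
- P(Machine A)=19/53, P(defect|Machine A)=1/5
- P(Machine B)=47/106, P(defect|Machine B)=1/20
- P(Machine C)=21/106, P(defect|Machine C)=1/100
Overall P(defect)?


P(B) = Σ P(B|Aᵢ)×P(Aᵢ)
  1/5×19/53 = 19/265
  1/20×47/106 = 47/2120
  1/100×21/106 = 21/10600
Sum = 127/1325

P(defect) = 127/1325 ≈ 9.58%


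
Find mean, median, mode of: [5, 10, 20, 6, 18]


Sorted: [5, 6, 10, 18, 20]
Mean = 59/5
Median = 10
Freq: {5: 1, 10: 1, 20: 1, 6: 1, 18: 1}
Mode: No mode

Mean=59/5, Median=10, Mode=No mode


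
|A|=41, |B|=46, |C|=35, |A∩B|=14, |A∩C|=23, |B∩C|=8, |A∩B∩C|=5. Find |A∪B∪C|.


|A∪B∪C| = 41+46+35-14-23-8+5 = 82

|A∪B∪C| = 82


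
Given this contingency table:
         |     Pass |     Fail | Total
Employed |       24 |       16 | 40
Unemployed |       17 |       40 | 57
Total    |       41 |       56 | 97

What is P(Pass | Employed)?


P(Pass | Employed) = 24/(24+16) = 24/40 = 3/5

P(Pass|Employed) = 3/5 ≈ 60.00%


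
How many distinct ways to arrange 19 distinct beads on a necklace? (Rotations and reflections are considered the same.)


Free circular arrangements: rotations and reflections both identified.
(n-1)!/2 = 18!/2 = 6402373705728000/2 = 3201186852864000

3201186852864000


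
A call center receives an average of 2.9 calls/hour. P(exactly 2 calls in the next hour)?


Poisson(λ=2.9): P(X=2) = e^(-λ)×λ^k/k!
= e^(-2.9) × 2.9^2 / 2!
≈ 0.05502322006 × 8.41 / 2 ≈ 0.231373

P(X=2) ≈ 0.231373 ≈ 23.14%


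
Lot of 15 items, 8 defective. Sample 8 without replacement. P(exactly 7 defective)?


Hypergeometric: C(8,7)×C(7,1)/C(15,8)
= 8×7/6435 = 56/6435

P(X=7) = 56/6435 ≈ 0.87%


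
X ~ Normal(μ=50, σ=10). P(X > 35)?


z = (35-50)/10 = -1.5
P(X > 35) = 1 - P(Z ≤ -1.5) = 1 - 0.0668 = 0.9332

P(X > 35) ≈ 0.9332


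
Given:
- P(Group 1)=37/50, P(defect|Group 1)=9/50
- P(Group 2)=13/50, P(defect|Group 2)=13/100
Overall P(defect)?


P(B) = Σ P(B|Aᵢ)×P(Aᵢ)
  9/50×37/50 = 333/2500
  13/100×13/50 = 169/5000
Sum = 167/1000

P(defect) = 167/1000 ≈ 16.70%


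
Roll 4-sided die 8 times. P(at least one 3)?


P(no 3)^8 = (3/4)^8 = 6561/65536
P(≥1) = 1 - 6561/65536 = 58975/65536

P = 58975/65536 ≈ 89.99%


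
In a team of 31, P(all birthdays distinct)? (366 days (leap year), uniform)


P(all different) = Π(366-i)/366 for i=0..30
= (366/366)×(365/366)×...×(336/366)
= 0.270541

P ≈ 0.2705 ≈ 27.05%


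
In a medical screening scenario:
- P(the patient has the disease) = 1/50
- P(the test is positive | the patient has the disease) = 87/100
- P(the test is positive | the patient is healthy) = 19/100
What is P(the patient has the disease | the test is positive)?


Using Bayes' theorem:
P(A|B) = P(B|A)·P(A) / P(B)

P(the test is positive) = 87/100 × 1/50 + 19/100 × 49/50
= 87/5000 + 931/5000 = 509/2500

P(the patient has the disease|the test is positive) = (87/5000) / (509/2500) = 87/1018

P(the patient has the disease|the test is positive) = 87/1018 ≈ 8.55%


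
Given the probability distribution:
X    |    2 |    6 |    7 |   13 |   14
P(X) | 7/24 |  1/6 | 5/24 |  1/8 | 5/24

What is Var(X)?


E[X] = 91/12
E[X²] = 238/3
Var(X) = E[X²] - (E[X])² = 238/3 - 8281/144 = 3143/144

Var(X) = 3143/144 ≈ 21.8264


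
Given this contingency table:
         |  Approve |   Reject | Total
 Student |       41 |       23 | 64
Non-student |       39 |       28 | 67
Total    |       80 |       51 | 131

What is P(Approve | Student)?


P(Approve | Student) = 41/(41+23) = 41/64

P(Approve|Student) = 41/64 ≈ 64.06%


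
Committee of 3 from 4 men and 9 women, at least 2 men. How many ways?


Count by #men:
  2M,1W: C(4,2)×C(9,1)=54
  3M,0W: C(4,3)×C(9,0)=4
Total = 58

58


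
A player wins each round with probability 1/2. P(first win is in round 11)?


Geometric: P(X=11) = (1-p)^(k-1)×p = (1/2)^10×1/2 = 1/2048

P(X=11) = 1/2048 ≈ 0.05%


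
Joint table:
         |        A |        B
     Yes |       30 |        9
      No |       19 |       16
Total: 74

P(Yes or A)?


P(Yes∨A) = P(Yes) + P(A) - P(Yes∧A)
= (39 + 49 - 30)/74 = 58/74 = 29/37

P = 29/37 ≈ 78.38%


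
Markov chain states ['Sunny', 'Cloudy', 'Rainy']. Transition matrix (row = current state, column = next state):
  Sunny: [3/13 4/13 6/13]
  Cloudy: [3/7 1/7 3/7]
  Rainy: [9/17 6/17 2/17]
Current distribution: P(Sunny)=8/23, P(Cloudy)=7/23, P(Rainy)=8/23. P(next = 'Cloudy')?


P(next=Cloudy) = Σᵢ P(now=i)×P(i→Cloudy)
= 8/23×4/13 + 7/23×1/7 + 8/23×6/17
= 32/299 + 1/23 + 48/391 = 1389/5083

P = 1389/5083 ≈ 0.2733


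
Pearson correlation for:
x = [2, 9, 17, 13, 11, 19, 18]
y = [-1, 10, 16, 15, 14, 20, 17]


n=7, Σx=89, Σy=91, Σxy=1395, Σx²=1349, Σy²=1467
r = (7×1395 - 89×91)/√((7×1349 - 89²)(7×1467 - 91²))
= 1666/√(1522×1988) = 1666/√3025736 ≈ 1666/1739.4643 ≈ 0.9578

r ≈ 0.9578


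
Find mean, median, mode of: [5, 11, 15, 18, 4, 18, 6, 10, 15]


Sorted: [4, 5, 6, 10, 11, 15, 15, 18, 18]
Mean = 102/9 = 34/3
Median = 11
Freq: {5: 1, 11: 1, 15: 2, 18: 2, 4: 1, 6: 1, 10: 1}
Mode: [15, 18]

Mean=34/3, Median=11, Mode=[15, 18]


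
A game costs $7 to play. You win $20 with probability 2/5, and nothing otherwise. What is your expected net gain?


E[gain] = (20-7)×2/5 + (-7)×3/5
= 26/5 - 21/5 = 1

Expected net gain = $1 ≈ $1.00


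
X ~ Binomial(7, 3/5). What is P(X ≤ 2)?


P(X ≤ 2) = Σ P(X=i) for i=0..2
P(X=0) = 128/78125
P(X=1) = 1344/78125
P(X=2) = 6048/78125
Sum = 1504/15625

P(X ≤ 2) = 1504/15625 ≈ 9.63%


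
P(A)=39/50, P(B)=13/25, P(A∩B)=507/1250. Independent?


P(A)×P(B) = 507/1250
P(A∩B) = 507/1250
Equal ✓ → Independent

Yes, independent


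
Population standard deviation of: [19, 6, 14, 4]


Mean = 43/4
  (19-43/4)²=1089/16
  (6-43/4)²=361/16
  (14-43/4)²=169/16
  (4-43/4)²=729/16
Σ(x-μ)² = 587/4
σ² = (587/4)/4 = 587/16

σ = √(587/16) ≈ 6.0570


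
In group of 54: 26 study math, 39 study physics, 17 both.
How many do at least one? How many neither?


|A∪B| = 26+39-17 = 48
Neither = 54-48 = 6

At least one: 48; Neither: 6


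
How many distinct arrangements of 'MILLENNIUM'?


Letters: 10, freq: {'M': 2, 'I': 2, 'L': 2, 'E': 1, 'N': 2, 'U': 1}
10!/(2!×2!×2!×1!×2!×1!) = 3628800/16 = 226800

226800


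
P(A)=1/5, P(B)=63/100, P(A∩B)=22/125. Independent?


P(A)×P(B) = 63/500
P(A∩B) = 22/125
Not equal → NOT independent

No, not independent


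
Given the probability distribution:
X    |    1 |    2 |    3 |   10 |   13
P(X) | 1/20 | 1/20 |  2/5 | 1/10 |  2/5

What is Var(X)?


E[X] = 151/20
E[X²] = 1629/20
Var(X) = E[X²] - (E[X])² = 1629/20 - 22801/400 = 9779/400

Var(X) = 9779/400 ≈ 24.4475


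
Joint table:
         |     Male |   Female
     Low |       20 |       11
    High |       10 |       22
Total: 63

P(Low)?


P(Low) = (20+11)/63 = 31/63

P(Low) = 31/63 ≈ 49.21%


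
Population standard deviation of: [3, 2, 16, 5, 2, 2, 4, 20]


Mean = 54/8 = 27/4
  (3-27/4)²=225/16
  (2-27/4)²=361/16
  (16-27/4)²=1369/16
  (5-27/4)²=49/16
  (2-27/4)²=361/16
  (2-27/4)²=361/16
  (4-27/4)²=121/16
  (20-27/4)²=2809/16
Σ(x-μ)² = 707/2
σ² = (707/2)/8 = 707/16

σ = √(707/16) ≈ 6.6474


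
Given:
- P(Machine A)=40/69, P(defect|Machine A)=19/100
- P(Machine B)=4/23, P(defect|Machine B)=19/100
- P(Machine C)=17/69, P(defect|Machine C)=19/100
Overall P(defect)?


P(B) = Σ P(B|Aᵢ)×P(Aᵢ)
  19/100×40/69 = 38/345
  19/100×4/23 = 19/575
  19/100×17/69 = 323/6900
Sum = 19/100

P(defect) = 19/100 ≈ 19.00%


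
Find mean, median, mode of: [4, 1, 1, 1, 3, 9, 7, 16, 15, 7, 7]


Sorted: [1, 1, 1, 3, 4, 7, 7, 7, 9, 15, 16]
Mean = 71/11
Median = 7
Freq: {4: 1, 1: 3, 3: 1, 9: 1, 7: 3, 16: 1, 15: 1}
Mode: [1, 7]

Mean=71/11, Median=7, Mode=[1, 7]


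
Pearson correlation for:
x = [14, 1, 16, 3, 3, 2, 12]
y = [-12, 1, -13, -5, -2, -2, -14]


n=7, Σx=51, Σy=-47, Σxy=-568, Σx²=619, Σy²=543
r = (7×(-568) - 51×(-47))/√((7×619 - 51²)(7×543 - (-47)²))
= -1579/√(1732×1592) = -1579/√2757344 ≈ -1579/1660.5252 ≈ -0.9509

r ≈ -0.9509


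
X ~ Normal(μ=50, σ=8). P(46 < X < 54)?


z₁=(46-50)/8=-0.5, z₂=(54-50)/8=0.5
P = Φ(0.5) - Φ(-0.5) = 0.691462 - 0.308538 = 0.382924 ≈ 0.3829

P(46 < X < 54) ≈ 0.3829


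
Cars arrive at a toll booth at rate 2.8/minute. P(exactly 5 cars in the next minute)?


Poisson(λ=2.8): P(X=5) = e^(-λ)×λ^k/k!
= e^(-2.8) × 2.8^5 / 5!
≈ 0.06081006263 × 172.10368 / 120 ≈ 0.087214

P(X=5) ≈ 0.087214 ≈ 8.72%


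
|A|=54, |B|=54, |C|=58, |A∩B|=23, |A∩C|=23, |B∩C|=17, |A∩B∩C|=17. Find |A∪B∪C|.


|A∪B∪C| = 54+54+58-23-23-17+17 = 120

|A∪B∪C| = 120


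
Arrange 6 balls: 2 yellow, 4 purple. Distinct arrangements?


6!/(2!×4!) = 15

15


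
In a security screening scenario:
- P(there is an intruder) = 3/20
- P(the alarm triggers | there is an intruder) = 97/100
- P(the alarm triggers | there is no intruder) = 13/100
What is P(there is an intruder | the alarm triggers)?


Using Bayes' theorem:
P(A|B) = P(B|A)·P(A) / P(B)

P(the alarm triggers) = 97/100 × 3/20 + 13/100 × 17/20
= 291/2000 + 221/2000 = 32/125

P(there is an intruder|the alarm triggers) = (291/2000) / (32/125) = 291/512

P(there is an intruder|the alarm triggers) = 291/512 ≈ 56.84%


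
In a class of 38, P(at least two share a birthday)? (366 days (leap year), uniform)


P(all different) = Π(366-i)/366 for i=0..37
= 0.136703
P(match) = 1 - 0.136703 = 0.863297

P ≈ 0.8633 ≈ 86.33%


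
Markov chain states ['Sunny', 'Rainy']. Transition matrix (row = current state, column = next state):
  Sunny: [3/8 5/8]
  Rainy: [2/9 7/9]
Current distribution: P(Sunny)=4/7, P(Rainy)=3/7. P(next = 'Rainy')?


P(next=Rainy) = Σᵢ P(now=i)×P(i→Rainy)
= 4/7×5/8 + 3/7×7/9
= 5/14 + 1/3 = 29/42

P = 29/42 ≈ 0.6905


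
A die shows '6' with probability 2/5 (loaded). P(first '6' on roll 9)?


Geometric: P(X=9) = (1-p)^(k-1)×p = (3/5)^8×2/5 = 13122/1953125

P(X=9) = 13122/1953125 ≈ 0.67%


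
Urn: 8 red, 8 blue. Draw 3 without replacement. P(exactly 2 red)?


Hypergeometric: C(8,2)×C(8,1)/C(16,3)
= 28×8/560 = 2/5

P(X=2) = 2/5 ≈ 40.00%


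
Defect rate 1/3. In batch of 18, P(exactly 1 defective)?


Binomial: P(X=1) = C(18,1)×p^1×(1-p)^17
= 18 × 1/3 × 131072/129140163 = 262144/43046721

P(X=1) = 262144/43046721 ≈ 0.61%


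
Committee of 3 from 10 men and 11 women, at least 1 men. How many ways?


Count by #men:
  1M,2W: C(10,1)×C(11,2)=550
  2M,1W: C(10,2)×C(11,1)=495
  3M,0W: C(10,3)×C(11,0)=120
Total = 1165

1165


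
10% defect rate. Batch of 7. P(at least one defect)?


P(all good) = (9/10)^7 = 4782969/10000000
P(≥1 defect) = 5217031/10000000

P = 5217031/10000000 ≈ 52.17%


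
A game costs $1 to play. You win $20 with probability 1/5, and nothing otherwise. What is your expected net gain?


E[gain] = (20-1)×1/5 + (-1)×4/5
= 19/5 - 4/5 = 3

Expected net gain = $3 ≈ $3.00


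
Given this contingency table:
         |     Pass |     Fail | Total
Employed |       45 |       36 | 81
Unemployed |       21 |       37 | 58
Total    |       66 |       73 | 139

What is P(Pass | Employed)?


P(Pass | Employed) = 45/(45+36) = 45/81 = 5/9

P(Pass|Employed) = 5/9 ≈ 55.56%


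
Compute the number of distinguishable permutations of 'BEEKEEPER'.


Letters: 9, freq: {'B': 1, 'E': 5, 'K': 1, 'P': 1, 'R': 1}
9!/(1!×5!×1!×1!×1!) = 362880/120 = 3024

3024


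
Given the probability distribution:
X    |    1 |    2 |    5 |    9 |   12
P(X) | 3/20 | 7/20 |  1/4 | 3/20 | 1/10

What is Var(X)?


E[X] = 93/20
E[X²] = 687/20
Var(X) = E[X²] - (E[X])² = 687/20 - 8649/400 = 5091/400

Var(X) = 5091/400 ≈ 12.7275


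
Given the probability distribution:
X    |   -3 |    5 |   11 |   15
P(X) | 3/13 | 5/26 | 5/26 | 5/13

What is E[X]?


E[X] = Σ x·P(X=x)
= (-3)×(3/13) + (5)×(5/26) + (11)×(5/26) + (15)×(5/13)
= 106/13

E[X] = 106/13


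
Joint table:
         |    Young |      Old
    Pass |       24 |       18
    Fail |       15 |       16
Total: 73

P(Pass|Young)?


P(Pass|Young) = 24/(24+15) = 24/39 = 8/13

P = 8/13 ≈ 61.54%


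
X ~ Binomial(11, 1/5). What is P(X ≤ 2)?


P(X ≤ 2) = Σ P(X=i) for i=0..2
P(X=0) = 4194304/48828125
P(X=1) = 11534336/48828125
P(X=2) = 2883584/9765625
Sum = 6029312/9765625

P(X ≤ 2) = 6029312/9765625 ≈ 61.74%


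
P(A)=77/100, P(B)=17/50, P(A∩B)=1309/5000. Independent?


P(A)×P(B) = 1309/5000
P(A∩B) = 1309/5000
Equal ✓ → Independent

Yes, independent


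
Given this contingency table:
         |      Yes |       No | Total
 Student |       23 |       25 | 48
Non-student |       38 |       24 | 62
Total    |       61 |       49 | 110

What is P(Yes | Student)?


P(Yes | Student) = 23/(23+25) = 23/48

P(Yes|Student) = 23/48 ≈ 47.92%


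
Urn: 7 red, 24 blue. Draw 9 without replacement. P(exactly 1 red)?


Hypergeometric: C(7,1)×C(24,8)/C(31,9)
= 7×735471/20160075 = 74613/292175

P(X=1) = 74613/292175 ≈ 25.54%


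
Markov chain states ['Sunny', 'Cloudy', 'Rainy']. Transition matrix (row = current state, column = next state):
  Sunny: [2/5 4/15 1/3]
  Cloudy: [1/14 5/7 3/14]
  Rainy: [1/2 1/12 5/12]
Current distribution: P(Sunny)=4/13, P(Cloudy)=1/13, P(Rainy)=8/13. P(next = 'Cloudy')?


P(next=Cloudy) = Σᵢ P(now=i)×P(i→Cloudy)
= 4/13×4/15 + 1/13×5/7 + 8/13×1/12
= 16/195 + 5/91 + 2/39 = 257/1365

P = 257/1365 ≈ 0.1883


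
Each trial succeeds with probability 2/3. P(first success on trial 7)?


Geometric: P(X=7) = (1-p)^(k-1)×p = (1/3)^6×2/3 = 2/2187

P(X=7) = 2/2187 ≈ 0.09%


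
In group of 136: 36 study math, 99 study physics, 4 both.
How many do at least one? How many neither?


|A∪B| = 36+99-4 = 131
Neither = 136-131 = 5

At least one: 131; Neither: 5


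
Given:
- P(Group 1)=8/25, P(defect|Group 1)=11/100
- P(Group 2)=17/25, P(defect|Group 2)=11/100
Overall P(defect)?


P(B) = Σ P(B|Aᵢ)×P(Aᵢ)
  11/100×8/25 = 22/625
  11/100×17/25 = 187/2500
Sum = 11/100

P(defect) = 11/100 ≈ 11.00%


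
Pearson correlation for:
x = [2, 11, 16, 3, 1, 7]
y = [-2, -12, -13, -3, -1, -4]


n=6, Σx=40, Σy=-35, Σxy=-382, Σx²=440, Σy²=343
r = (6×(-382) - 40×(-35))/√((6×440 - 40²)(6×343 - (-35)²))
= -892/√(1040×833) = -892/√866320 ≈ -892/930.7631 ≈ -0.9584

r ≈ -0.9584


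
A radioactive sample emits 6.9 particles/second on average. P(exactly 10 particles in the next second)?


Poisson(λ=6.9): P(X=10) = e^(-λ)×λ^k/k!
= e^(-6.9) × 6.9^10 / 10!
≈ 0.001007785429 × 244619406.065 / 3628800 ≈ 0.067935

P(X=10) ≈ 0.067935 ≈ 6.79%


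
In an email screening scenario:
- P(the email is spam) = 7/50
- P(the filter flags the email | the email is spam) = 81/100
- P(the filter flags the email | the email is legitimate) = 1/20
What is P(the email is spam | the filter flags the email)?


Using Bayes' theorem:
P(A|B) = P(B|A)·P(A) / P(B)

P(the filter flags the email) = 81/100 × 7/50 + 1/20 × 43/50
= 567/5000 + 43/1000 = 391/2500

P(the email is spam|the filter flags the email) = (567/5000) / (391/2500) = 567/782

P(the email is spam|the filter flags the email) = 567/782 ≈ 72.51%


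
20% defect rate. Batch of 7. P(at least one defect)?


P(all good) = (4/5)^7 = 16384/78125
P(≥1 defect) = 61741/78125

P = 61741/78125 ≈ 79.03%


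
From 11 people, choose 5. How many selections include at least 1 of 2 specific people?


Complement: C(11,5) - C(9,5) = 462 - 126 = 336

336


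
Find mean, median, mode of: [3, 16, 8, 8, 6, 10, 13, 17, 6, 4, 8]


Sorted: [3, 4, 6, 6, 8, 8, 8, 10, 13, 16, 17]
Mean = 99/11 = 9
Median = 8
Freq: {3: 1, 16: 1, 8: 3, 6: 2, 10: 1, 13: 1, 17: 1, 4: 1}
Mode: [8]

Mean=9, Median=8, Mode=8


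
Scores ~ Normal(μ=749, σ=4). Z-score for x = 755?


z = (x - μ)/σ = (755 - 749)/4 = 1.5

z = 1.5


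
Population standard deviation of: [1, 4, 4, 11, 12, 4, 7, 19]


Mean = 62/8 = 31/4
  (1-31/4)²=729/16
  (4-31/4)²=225/16
  (4-31/4)²=225/16
  (11-31/4)²=169/16
  (12-31/4)²=289/16
  (4-31/4)²=225/16
  (7-31/4)²=9/16
  (19-31/4)²=2025/16
Σ(x-μ)² = 487/2
σ² = (487/2)/8 = 487/16

σ = √(487/16) ≈ 5.5170


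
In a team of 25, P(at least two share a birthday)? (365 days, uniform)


P(all different) = Π(365-i)/365 for i=0..24
= 0.431300
P(match) = 1 - 0.431300 = 0.568700

P ≈ 0.5687 ≈ 56.87%


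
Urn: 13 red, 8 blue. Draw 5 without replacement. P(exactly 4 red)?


Hypergeometric: C(13,4)×C(8,1)/C(21,5)
= 715×8/20349 = 5720/20349

P(X=4) = 5720/20349 ≈ 28.11%


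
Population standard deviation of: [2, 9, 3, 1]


Mean = 15/4
  (2-15/4)²=49/16
  (9-15/4)²=441/16
  (3-15/4)²=9/16
  (1-15/4)²=121/16
Σ(x-μ)² = 155/4
σ² = (155/4)/4 = 155/16

σ = √(155/16) ≈ 3.1125


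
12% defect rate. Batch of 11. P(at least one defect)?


P(all good) = (22/25)^11 = 584318301411328/2384185791015625
P(≥1 defect) = 1799867489604297/2384185791015625

P = 1799867489604297/2384185791015625 ≈ 75.49%


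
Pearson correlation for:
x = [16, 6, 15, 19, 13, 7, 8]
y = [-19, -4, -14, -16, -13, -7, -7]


n=7, Σx=84, Σy=-80, Σxy=-1116, Σx²=1160, Σy²=1096
r = (7×(-1116) - 84×(-80))/√((7×1160 - 84²)(7×1096 - (-80)²))
= -1092/√(1064×1272) = -1092/√1353408 ≈ -1092/1163.3606 ≈ -0.9387

r ≈ -0.9387


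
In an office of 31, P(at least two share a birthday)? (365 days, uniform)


P(all different) = Π(365-i)/365 for i=0..30
= 0.269545
P(match) = 1 - 0.269545 = 0.730455

P ≈ 0.7305 ≈ 73.05%


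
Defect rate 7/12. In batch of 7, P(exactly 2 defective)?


Binomial: P(X=2) = C(7,2)×p^2×(1-p)^5
= 21 × 49/144 × 3125/248832 = 1071875/11943936

P(X=2) = 1071875/11943936 ≈ 8.97%


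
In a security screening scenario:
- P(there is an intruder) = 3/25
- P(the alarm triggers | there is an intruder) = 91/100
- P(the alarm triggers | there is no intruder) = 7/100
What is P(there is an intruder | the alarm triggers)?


Using Bayes' theorem:
P(A|B) = P(B|A)·P(A) / P(B)

P(the alarm triggers) = 91/100 × 3/25 + 7/100 × 22/25
= 273/2500 + 77/1250 = 427/2500

P(there is an intruder|the alarm triggers) = (273/2500) / (427/2500) = 39/61

P(there is an intruder|the alarm triggers) = 39/61 ≈ 63.93%


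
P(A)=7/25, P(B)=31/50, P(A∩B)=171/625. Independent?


P(A)×P(B) = 217/1250
P(A∩B) = 171/625
Not equal → NOT independent

No, not independent


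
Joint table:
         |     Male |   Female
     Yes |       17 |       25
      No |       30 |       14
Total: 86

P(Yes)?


P(Yes) = (17+25)/86 = 42/86 = 21/43

P(Yes) = 21/43 ≈ 48.84%


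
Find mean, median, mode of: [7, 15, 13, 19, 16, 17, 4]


Sorted: [4, 7, 13, 15, 16, 17, 19]
Mean = 91/7 = 13
Median = 15
Freq: {7: 1, 15: 1, 13: 1, 19: 1, 16: 1, 17: 1, 4: 1}
Mode: No mode

Mean=13, Median=15, Mode=No mode


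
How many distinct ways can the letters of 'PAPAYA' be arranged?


Letters: 6, freq: {'P': 2, 'A': 3, 'Y': 1}
6!/(2!×3!×1!) = 720/12 = 60

60


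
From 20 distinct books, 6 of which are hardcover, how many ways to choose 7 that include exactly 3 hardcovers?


Choose 3 of the 6 hardcovers and 4 of the other 14 books:
C(6,3)×C(14,4) = 20×1001 = 20020

20020


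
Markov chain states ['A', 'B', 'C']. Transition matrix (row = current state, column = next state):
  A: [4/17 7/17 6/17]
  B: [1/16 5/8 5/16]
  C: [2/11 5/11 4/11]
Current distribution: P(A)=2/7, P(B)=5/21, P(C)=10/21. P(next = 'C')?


P(next=C) = Σᵢ P(now=i)×P(i→C)
= 2/7×6/17 + 5/21×5/16 + 10/21×4/11
= 12/119 + 25/336 + 40/231 = 7297/20944

P = 7297/20944 ≈ 0.3484


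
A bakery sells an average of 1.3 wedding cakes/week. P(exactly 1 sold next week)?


Poisson(λ=1.3): P(X=1) = e^(-λ)×λ^k/k!
= e^(-1.3) × 1.3^1 / 1!
≈ 0.272531793 × 1.3 / 1 ≈ 0.354291

P(X=1) ≈ 0.354291 ≈ 35.43%


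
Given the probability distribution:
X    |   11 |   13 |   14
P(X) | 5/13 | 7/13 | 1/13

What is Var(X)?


E[X] = 160/13
E[X²] = 1984/13
Var(X) = E[X²] - (E[X])² = 1984/13 - 25600/169 = 192/169

Var(X) = 192/169 ≈ 1.1361


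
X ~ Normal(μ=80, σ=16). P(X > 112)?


z = (112-80)/16 = 2.0
P(X > 112) = 1 - P(Z ≤ 2.0) = 1 - 0.9772 = 0.0228

P(X > 112) ≈ 0.0228


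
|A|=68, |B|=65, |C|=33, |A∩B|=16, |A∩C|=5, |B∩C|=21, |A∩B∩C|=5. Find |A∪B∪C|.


|A∪B∪C| = 68+65+33-16-5-21+5 = 129

|A∪B∪C| = 129


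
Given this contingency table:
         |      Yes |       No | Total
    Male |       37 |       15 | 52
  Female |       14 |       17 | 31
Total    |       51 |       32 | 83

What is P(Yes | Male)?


P(Yes | Male) = 37/(37+15) = 37/52

P(Yes|Male) = 37/52 ≈ 71.15%


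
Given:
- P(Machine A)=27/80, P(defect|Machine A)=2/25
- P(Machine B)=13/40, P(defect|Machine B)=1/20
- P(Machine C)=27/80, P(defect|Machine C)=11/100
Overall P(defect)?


P(B) = Σ P(B|Aᵢ)×P(Aᵢ)
  2/25×27/80 = 27/1000
  1/20×13/40 = 13/800
  11/100×27/80 = 297/8000
Sum = 643/8000

P(defect) = 643/8000 ≈ 8.04%


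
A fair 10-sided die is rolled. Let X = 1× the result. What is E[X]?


E[die] = (1+10)/2 = 11/2
E[X] = 1 × 11/2 = 11/2

E[X] = 11/2


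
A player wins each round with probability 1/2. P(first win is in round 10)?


Geometric: P(X=10) = (1-p)^(k-1)×p = (1/2)^9×1/2 = 1/1024

P(X=10) = 1/1024 ≈ 0.10%


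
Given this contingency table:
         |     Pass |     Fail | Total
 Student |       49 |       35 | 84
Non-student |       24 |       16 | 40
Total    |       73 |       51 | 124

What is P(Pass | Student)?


P(Pass | Student) = 49/(49+35) = 49/84 = 7/12

P(Pass|Student) = 7/12 ≈ 58.33%


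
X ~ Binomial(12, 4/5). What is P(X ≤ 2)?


P(X ≤ 2) = Σ P(X=i) for i=0..2
P(X=0) = 1/244140625
P(X=1) = 48/244140625
P(X=2) = 1056/244140625
Sum = 221/48828125

P(X ≤ 2) = 221/48828125 ≈ 0.00%


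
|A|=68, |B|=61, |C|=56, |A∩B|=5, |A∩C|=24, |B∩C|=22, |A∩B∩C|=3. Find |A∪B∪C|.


|A∪B∪C| = 68+61+56-5-24-22+3 = 137

|A∪B∪C| = 137


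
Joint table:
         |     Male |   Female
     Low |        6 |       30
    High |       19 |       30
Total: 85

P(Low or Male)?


P(Low∨Male) = P(Low) + P(Male) - P(Low∧Male)
= (36 + 25 - 6)/85 = 55/85 = 11/17

P = 11/17 ≈ 64.71%


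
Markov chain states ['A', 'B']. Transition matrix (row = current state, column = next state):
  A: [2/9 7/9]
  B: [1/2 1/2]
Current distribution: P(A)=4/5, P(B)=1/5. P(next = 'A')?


P(next=A) = Σᵢ P(now=i)×P(i→A)
= 4/5×2/9 + 1/5×1/2
= 8/45 + 1/10 = 5/18

P = 5/18 ≈ 0.2778


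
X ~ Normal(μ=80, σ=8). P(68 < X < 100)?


z₁=(68-80)/8=-1.5, z₂=(100-80)/8=2.5
P = Φ(2.5) - Φ(-1.5) = 0.993790 - 0.066807 = 0.926983 ≈ 0.9270

P(68 < X < 100) ≈ 0.9270


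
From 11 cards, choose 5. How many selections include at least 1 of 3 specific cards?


Complement: C(11,5) - C(8,5) = 462 - 56 = 406

406


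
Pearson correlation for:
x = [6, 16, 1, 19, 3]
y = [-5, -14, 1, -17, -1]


n=5, Σx=45, Σy=-36, Σxy=-579, Σx²=663, Σy²=512
r = (5×(-579) - 45×(-36))/√((5×663 - 45²)(5×512 - (-36)²))
= -1275/√(1290×1264) = -1275/√1630560 ≈ -1275/1276.9338 ≈ -0.9985

r ≈ -0.9985


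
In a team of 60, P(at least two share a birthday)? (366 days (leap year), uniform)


P(all different) = Π(366-i)/366 for i=0..59
= 0.005966
P(match) = 1 - 0.005966 = 0.994034

P ≈ 0.9940 ≈ 99.40%


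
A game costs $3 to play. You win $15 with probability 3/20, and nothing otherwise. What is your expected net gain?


E[gain] = (15-3)×3/20 + (-3)×17/20
= 9/5 - 51/20 = -3/4

Expected net gain = $-3/4 ≈ $-0.75


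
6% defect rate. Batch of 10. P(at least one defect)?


P(all good) = (47/50)^10 = 52599132235830049/97656250000000000
P(≥1 defect) = 45057117764169951/97656250000000000

P = 45057117764169951/97656250000000000 ≈ 46.14%


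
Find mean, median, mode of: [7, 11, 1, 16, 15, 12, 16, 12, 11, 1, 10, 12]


Sorted: [1, 1, 7, 10, 11, 11, 12, 12, 12, 15, 16, 16]
Mean = 124/12 = 31/3
Median = 23/2
Freq: {7: 1, 11: 2, 1: 2, 16: 2, 15: 1, 12: 3, 10: 1}
Mode: [12]

Mean=31/3, Median=23/2, Mode=12


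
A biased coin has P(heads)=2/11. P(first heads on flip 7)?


Geometric: P(X=7) = (1-p)^(k-1)×p = (9/11)^6×2/11 = 1062882/19487171

P(X=7) = 1062882/19487171 ≈ 5.45%


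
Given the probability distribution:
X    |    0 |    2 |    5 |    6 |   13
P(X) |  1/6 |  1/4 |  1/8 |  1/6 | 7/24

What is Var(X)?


E[X] = 71/12
E[X²] = 713/12
Var(X) = E[X²] - (E[X])² = 713/12 - 5041/144 = 3515/144

Var(X) = 3515/144 ≈ 24.4097


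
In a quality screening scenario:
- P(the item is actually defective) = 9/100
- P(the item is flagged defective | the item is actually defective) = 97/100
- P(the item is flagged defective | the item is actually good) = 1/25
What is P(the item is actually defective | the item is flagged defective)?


Using Bayes' theorem:
P(A|B) = P(B|A)·P(A) / P(B)

P(the item is flagged defective) = 97/100 × 9/100 + 1/25 × 91/100
= 873/10000 + 91/2500 = 1237/10000

P(the item is actually defective|the item is flagged defective) = (873/10000) / (1237/10000) = 873/1237

P(the item is actually defective|the item is flagged defective) = 873/1237 ≈ 70.57%
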